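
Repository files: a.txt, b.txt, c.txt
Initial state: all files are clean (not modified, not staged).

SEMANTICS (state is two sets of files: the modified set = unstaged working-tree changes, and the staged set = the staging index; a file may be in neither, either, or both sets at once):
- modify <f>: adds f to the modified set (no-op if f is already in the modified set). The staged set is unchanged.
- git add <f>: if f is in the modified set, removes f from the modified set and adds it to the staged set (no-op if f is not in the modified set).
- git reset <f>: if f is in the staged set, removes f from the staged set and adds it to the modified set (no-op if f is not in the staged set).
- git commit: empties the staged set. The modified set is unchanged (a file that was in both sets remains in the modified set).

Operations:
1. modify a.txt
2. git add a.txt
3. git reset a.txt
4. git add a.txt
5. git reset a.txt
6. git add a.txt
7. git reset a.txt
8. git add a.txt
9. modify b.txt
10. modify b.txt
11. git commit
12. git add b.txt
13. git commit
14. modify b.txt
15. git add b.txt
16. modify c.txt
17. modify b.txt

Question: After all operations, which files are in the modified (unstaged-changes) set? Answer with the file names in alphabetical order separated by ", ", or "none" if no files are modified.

After op 1 (modify a.txt): modified={a.txt} staged={none}
After op 2 (git add a.txt): modified={none} staged={a.txt}
After op 3 (git reset a.txt): modified={a.txt} staged={none}
After op 4 (git add a.txt): modified={none} staged={a.txt}
After op 5 (git reset a.txt): modified={a.txt} staged={none}
After op 6 (git add a.txt): modified={none} staged={a.txt}
After op 7 (git reset a.txt): modified={a.txt} staged={none}
After op 8 (git add a.txt): modified={none} staged={a.txt}
After op 9 (modify b.txt): modified={b.txt} staged={a.txt}
After op 10 (modify b.txt): modified={b.txt} staged={a.txt}
After op 11 (git commit): modified={b.txt} staged={none}
After op 12 (git add b.txt): modified={none} staged={b.txt}
After op 13 (git commit): modified={none} staged={none}
After op 14 (modify b.txt): modified={b.txt} staged={none}
After op 15 (git add b.txt): modified={none} staged={b.txt}
After op 16 (modify c.txt): modified={c.txt} staged={b.txt}
After op 17 (modify b.txt): modified={b.txt, c.txt} staged={b.txt}

Answer: b.txt, c.txt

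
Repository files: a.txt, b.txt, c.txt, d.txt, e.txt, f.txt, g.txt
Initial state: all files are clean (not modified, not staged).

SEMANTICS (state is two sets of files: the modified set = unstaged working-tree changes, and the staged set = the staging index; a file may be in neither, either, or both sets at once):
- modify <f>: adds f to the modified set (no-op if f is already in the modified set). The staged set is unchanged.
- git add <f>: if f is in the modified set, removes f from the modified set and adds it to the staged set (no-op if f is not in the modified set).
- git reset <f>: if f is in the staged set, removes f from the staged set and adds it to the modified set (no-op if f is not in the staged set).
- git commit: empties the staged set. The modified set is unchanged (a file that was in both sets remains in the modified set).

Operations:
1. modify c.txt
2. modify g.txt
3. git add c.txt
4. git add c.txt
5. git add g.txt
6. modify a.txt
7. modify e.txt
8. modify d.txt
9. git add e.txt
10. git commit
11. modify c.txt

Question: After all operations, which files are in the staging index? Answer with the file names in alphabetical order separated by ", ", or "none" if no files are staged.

Answer: none

Derivation:
After op 1 (modify c.txt): modified={c.txt} staged={none}
After op 2 (modify g.txt): modified={c.txt, g.txt} staged={none}
After op 3 (git add c.txt): modified={g.txt} staged={c.txt}
After op 4 (git add c.txt): modified={g.txt} staged={c.txt}
After op 5 (git add g.txt): modified={none} staged={c.txt, g.txt}
After op 6 (modify a.txt): modified={a.txt} staged={c.txt, g.txt}
After op 7 (modify e.txt): modified={a.txt, e.txt} staged={c.txt, g.txt}
After op 8 (modify d.txt): modified={a.txt, d.txt, e.txt} staged={c.txt, g.txt}
After op 9 (git add e.txt): modified={a.txt, d.txt} staged={c.txt, e.txt, g.txt}
After op 10 (git commit): modified={a.txt, d.txt} staged={none}
After op 11 (modify c.txt): modified={a.txt, c.txt, d.txt} staged={none}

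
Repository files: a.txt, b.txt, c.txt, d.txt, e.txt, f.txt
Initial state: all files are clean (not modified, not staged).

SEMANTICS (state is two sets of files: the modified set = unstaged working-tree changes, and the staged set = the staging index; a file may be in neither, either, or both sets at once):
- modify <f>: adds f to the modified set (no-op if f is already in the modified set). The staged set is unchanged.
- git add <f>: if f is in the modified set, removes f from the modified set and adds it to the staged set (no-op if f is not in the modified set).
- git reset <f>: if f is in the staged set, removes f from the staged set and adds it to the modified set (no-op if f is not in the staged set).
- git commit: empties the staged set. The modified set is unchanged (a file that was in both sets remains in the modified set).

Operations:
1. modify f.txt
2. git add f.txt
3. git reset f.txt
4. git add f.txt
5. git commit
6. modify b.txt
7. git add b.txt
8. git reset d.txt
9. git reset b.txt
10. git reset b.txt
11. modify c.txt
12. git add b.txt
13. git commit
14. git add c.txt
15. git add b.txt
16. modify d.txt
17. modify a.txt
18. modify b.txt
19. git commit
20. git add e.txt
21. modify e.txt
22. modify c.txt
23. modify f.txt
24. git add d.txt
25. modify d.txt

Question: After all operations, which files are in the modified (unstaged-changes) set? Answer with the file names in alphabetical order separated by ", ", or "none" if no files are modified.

Answer: a.txt, b.txt, c.txt, d.txt, e.txt, f.txt

Derivation:
After op 1 (modify f.txt): modified={f.txt} staged={none}
After op 2 (git add f.txt): modified={none} staged={f.txt}
After op 3 (git reset f.txt): modified={f.txt} staged={none}
After op 4 (git add f.txt): modified={none} staged={f.txt}
After op 5 (git commit): modified={none} staged={none}
After op 6 (modify b.txt): modified={b.txt} staged={none}
After op 7 (git add b.txt): modified={none} staged={b.txt}
After op 8 (git reset d.txt): modified={none} staged={b.txt}
After op 9 (git reset b.txt): modified={b.txt} staged={none}
After op 10 (git reset b.txt): modified={b.txt} staged={none}
After op 11 (modify c.txt): modified={b.txt, c.txt} staged={none}
After op 12 (git add b.txt): modified={c.txt} staged={b.txt}
After op 13 (git commit): modified={c.txt} staged={none}
After op 14 (git add c.txt): modified={none} staged={c.txt}
After op 15 (git add b.txt): modified={none} staged={c.txt}
After op 16 (modify d.txt): modified={d.txt} staged={c.txt}
After op 17 (modify a.txt): modified={a.txt, d.txt} staged={c.txt}
After op 18 (modify b.txt): modified={a.txt, b.txt, d.txt} staged={c.txt}
After op 19 (git commit): modified={a.txt, b.txt, d.txt} staged={none}
After op 20 (git add e.txt): modified={a.txt, b.txt, d.txt} staged={none}
After op 21 (modify e.txt): modified={a.txt, b.txt, d.txt, e.txt} staged={none}
After op 22 (modify c.txt): modified={a.txt, b.txt, c.txt, d.txt, e.txt} staged={none}
After op 23 (modify f.txt): modified={a.txt, b.txt, c.txt, d.txt, e.txt, f.txt} staged={none}
After op 24 (git add d.txt): modified={a.txt, b.txt, c.txt, e.txt, f.txt} staged={d.txt}
After op 25 (modify d.txt): modified={a.txt, b.txt, c.txt, d.txt, e.txt, f.txt} staged={d.txt}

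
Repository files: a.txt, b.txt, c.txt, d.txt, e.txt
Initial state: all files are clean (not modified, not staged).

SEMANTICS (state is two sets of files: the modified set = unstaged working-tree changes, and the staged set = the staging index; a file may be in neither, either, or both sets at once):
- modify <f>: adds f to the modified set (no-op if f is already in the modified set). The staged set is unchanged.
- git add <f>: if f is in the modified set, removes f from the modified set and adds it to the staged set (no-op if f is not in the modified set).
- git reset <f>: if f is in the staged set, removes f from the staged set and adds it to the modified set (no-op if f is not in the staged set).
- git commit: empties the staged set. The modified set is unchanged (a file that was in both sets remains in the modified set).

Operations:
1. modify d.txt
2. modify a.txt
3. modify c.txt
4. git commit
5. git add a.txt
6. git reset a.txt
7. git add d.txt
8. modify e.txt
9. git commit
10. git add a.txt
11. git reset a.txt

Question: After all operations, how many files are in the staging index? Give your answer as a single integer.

Answer: 0

Derivation:
After op 1 (modify d.txt): modified={d.txt} staged={none}
After op 2 (modify a.txt): modified={a.txt, d.txt} staged={none}
After op 3 (modify c.txt): modified={a.txt, c.txt, d.txt} staged={none}
After op 4 (git commit): modified={a.txt, c.txt, d.txt} staged={none}
After op 5 (git add a.txt): modified={c.txt, d.txt} staged={a.txt}
After op 6 (git reset a.txt): modified={a.txt, c.txt, d.txt} staged={none}
After op 7 (git add d.txt): modified={a.txt, c.txt} staged={d.txt}
After op 8 (modify e.txt): modified={a.txt, c.txt, e.txt} staged={d.txt}
After op 9 (git commit): modified={a.txt, c.txt, e.txt} staged={none}
After op 10 (git add a.txt): modified={c.txt, e.txt} staged={a.txt}
After op 11 (git reset a.txt): modified={a.txt, c.txt, e.txt} staged={none}
Final staged set: {none} -> count=0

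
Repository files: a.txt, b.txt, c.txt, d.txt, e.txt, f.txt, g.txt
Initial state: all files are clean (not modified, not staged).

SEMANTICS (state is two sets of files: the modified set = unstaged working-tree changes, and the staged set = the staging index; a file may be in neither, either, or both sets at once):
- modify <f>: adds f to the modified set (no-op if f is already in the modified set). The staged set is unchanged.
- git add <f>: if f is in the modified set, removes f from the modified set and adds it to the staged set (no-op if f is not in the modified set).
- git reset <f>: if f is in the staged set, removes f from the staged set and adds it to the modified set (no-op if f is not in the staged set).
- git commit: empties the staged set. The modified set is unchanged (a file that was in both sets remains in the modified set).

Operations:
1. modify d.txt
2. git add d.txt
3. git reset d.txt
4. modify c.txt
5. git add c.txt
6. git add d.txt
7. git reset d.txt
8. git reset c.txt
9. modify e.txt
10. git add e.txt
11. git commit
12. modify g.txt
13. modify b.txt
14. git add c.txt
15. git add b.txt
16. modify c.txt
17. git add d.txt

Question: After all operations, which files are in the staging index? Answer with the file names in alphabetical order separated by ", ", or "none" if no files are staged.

After op 1 (modify d.txt): modified={d.txt} staged={none}
After op 2 (git add d.txt): modified={none} staged={d.txt}
After op 3 (git reset d.txt): modified={d.txt} staged={none}
After op 4 (modify c.txt): modified={c.txt, d.txt} staged={none}
After op 5 (git add c.txt): modified={d.txt} staged={c.txt}
After op 6 (git add d.txt): modified={none} staged={c.txt, d.txt}
After op 7 (git reset d.txt): modified={d.txt} staged={c.txt}
After op 8 (git reset c.txt): modified={c.txt, d.txt} staged={none}
After op 9 (modify e.txt): modified={c.txt, d.txt, e.txt} staged={none}
After op 10 (git add e.txt): modified={c.txt, d.txt} staged={e.txt}
After op 11 (git commit): modified={c.txt, d.txt} staged={none}
After op 12 (modify g.txt): modified={c.txt, d.txt, g.txt} staged={none}
After op 13 (modify b.txt): modified={b.txt, c.txt, d.txt, g.txt} staged={none}
After op 14 (git add c.txt): modified={b.txt, d.txt, g.txt} staged={c.txt}
After op 15 (git add b.txt): modified={d.txt, g.txt} staged={b.txt, c.txt}
After op 16 (modify c.txt): modified={c.txt, d.txt, g.txt} staged={b.txt, c.txt}
After op 17 (git add d.txt): modified={c.txt, g.txt} staged={b.txt, c.txt, d.txt}

Answer: b.txt, c.txt, d.txt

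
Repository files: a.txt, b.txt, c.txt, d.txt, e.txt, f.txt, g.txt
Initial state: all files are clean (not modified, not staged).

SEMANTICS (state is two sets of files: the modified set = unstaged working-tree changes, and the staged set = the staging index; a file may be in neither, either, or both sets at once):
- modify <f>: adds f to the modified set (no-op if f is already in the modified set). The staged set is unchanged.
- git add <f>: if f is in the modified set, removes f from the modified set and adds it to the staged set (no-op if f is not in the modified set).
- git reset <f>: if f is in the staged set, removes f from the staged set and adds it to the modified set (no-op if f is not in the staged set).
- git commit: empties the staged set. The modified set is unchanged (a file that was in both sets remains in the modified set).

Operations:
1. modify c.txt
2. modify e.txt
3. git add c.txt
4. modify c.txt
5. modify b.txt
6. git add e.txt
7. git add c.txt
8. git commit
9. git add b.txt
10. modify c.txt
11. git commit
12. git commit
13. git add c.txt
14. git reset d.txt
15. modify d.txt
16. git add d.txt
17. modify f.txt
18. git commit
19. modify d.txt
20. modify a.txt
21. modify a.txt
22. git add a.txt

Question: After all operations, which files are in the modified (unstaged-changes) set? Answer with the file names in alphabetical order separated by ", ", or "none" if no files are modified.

Answer: d.txt, f.txt

Derivation:
After op 1 (modify c.txt): modified={c.txt} staged={none}
After op 2 (modify e.txt): modified={c.txt, e.txt} staged={none}
After op 3 (git add c.txt): modified={e.txt} staged={c.txt}
After op 4 (modify c.txt): modified={c.txt, e.txt} staged={c.txt}
After op 5 (modify b.txt): modified={b.txt, c.txt, e.txt} staged={c.txt}
After op 6 (git add e.txt): modified={b.txt, c.txt} staged={c.txt, e.txt}
After op 7 (git add c.txt): modified={b.txt} staged={c.txt, e.txt}
After op 8 (git commit): modified={b.txt} staged={none}
After op 9 (git add b.txt): modified={none} staged={b.txt}
After op 10 (modify c.txt): modified={c.txt} staged={b.txt}
After op 11 (git commit): modified={c.txt} staged={none}
After op 12 (git commit): modified={c.txt} staged={none}
After op 13 (git add c.txt): modified={none} staged={c.txt}
After op 14 (git reset d.txt): modified={none} staged={c.txt}
After op 15 (modify d.txt): modified={d.txt} staged={c.txt}
After op 16 (git add d.txt): modified={none} staged={c.txt, d.txt}
After op 17 (modify f.txt): modified={f.txt} staged={c.txt, d.txt}
After op 18 (git commit): modified={f.txt} staged={none}
After op 19 (modify d.txt): modified={d.txt, f.txt} staged={none}
After op 20 (modify a.txt): modified={a.txt, d.txt, f.txt} staged={none}
After op 21 (modify a.txt): modified={a.txt, d.txt, f.txt} staged={none}
After op 22 (git add a.txt): modified={d.txt, f.txt} staged={a.txt}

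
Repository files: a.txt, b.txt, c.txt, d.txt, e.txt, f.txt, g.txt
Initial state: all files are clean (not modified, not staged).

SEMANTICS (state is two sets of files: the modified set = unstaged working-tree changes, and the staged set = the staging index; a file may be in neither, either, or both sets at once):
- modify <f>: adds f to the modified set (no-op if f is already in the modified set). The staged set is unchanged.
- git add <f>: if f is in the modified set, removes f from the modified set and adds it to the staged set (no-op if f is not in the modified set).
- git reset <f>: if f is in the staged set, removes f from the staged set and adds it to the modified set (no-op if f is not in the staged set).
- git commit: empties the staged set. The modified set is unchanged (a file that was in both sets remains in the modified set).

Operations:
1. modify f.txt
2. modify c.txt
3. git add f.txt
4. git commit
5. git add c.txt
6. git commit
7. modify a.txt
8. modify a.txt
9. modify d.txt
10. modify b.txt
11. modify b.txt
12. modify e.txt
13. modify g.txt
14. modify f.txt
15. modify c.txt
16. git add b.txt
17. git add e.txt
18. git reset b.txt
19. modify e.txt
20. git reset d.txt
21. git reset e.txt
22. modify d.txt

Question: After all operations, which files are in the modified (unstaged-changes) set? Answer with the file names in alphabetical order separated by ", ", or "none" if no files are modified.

After op 1 (modify f.txt): modified={f.txt} staged={none}
After op 2 (modify c.txt): modified={c.txt, f.txt} staged={none}
After op 3 (git add f.txt): modified={c.txt} staged={f.txt}
After op 4 (git commit): modified={c.txt} staged={none}
After op 5 (git add c.txt): modified={none} staged={c.txt}
After op 6 (git commit): modified={none} staged={none}
After op 7 (modify a.txt): modified={a.txt} staged={none}
After op 8 (modify a.txt): modified={a.txt} staged={none}
After op 9 (modify d.txt): modified={a.txt, d.txt} staged={none}
After op 10 (modify b.txt): modified={a.txt, b.txt, d.txt} staged={none}
After op 11 (modify b.txt): modified={a.txt, b.txt, d.txt} staged={none}
After op 12 (modify e.txt): modified={a.txt, b.txt, d.txt, e.txt} staged={none}
After op 13 (modify g.txt): modified={a.txt, b.txt, d.txt, e.txt, g.txt} staged={none}
After op 14 (modify f.txt): modified={a.txt, b.txt, d.txt, e.txt, f.txt, g.txt} staged={none}
After op 15 (modify c.txt): modified={a.txt, b.txt, c.txt, d.txt, e.txt, f.txt, g.txt} staged={none}
After op 16 (git add b.txt): modified={a.txt, c.txt, d.txt, e.txt, f.txt, g.txt} staged={b.txt}
After op 17 (git add e.txt): modified={a.txt, c.txt, d.txt, f.txt, g.txt} staged={b.txt, e.txt}
After op 18 (git reset b.txt): modified={a.txt, b.txt, c.txt, d.txt, f.txt, g.txt} staged={e.txt}
After op 19 (modify e.txt): modified={a.txt, b.txt, c.txt, d.txt, e.txt, f.txt, g.txt} staged={e.txt}
After op 20 (git reset d.txt): modified={a.txt, b.txt, c.txt, d.txt, e.txt, f.txt, g.txt} staged={e.txt}
After op 21 (git reset e.txt): modified={a.txt, b.txt, c.txt, d.txt, e.txt, f.txt, g.txt} staged={none}
After op 22 (modify d.txt): modified={a.txt, b.txt, c.txt, d.txt, e.txt, f.txt, g.txt} staged={none}

Answer: a.txt, b.txt, c.txt, d.txt, e.txt, f.txt, g.txt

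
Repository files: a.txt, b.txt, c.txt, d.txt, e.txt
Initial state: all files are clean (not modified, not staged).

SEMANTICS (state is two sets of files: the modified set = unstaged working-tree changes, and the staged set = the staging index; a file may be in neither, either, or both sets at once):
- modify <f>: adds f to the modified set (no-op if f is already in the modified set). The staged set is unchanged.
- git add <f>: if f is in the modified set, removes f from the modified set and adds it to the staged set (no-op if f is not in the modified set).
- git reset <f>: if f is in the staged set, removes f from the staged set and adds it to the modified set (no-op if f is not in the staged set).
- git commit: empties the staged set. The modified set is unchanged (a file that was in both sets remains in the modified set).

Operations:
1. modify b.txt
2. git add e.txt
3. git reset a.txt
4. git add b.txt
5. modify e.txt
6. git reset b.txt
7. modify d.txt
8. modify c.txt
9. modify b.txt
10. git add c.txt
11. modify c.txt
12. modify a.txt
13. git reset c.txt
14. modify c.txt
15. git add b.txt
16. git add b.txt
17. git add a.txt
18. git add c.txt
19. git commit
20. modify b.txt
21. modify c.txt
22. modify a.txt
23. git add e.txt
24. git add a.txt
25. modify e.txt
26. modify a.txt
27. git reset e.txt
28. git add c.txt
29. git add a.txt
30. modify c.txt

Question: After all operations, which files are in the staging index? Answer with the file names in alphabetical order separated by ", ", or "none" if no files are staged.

Answer: a.txt, c.txt

Derivation:
After op 1 (modify b.txt): modified={b.txt} staged={none}
After op 2 (git add e.txt): modified={b.txt} staged={none}
After op 3 (git reset a.txt): modified={b.txt} staged={none}
After op 4 (git add b.txt): modified={none} staged={b.txt}
After op 5 (modify e.txt): modified={e.txt} staged={b.txt}
After op 6 (git reset b.txt): modified={b.txt, e.txt} staged={none}
After op 7 (modify d.txt): modified={b.txt, d.txt, e.txt} staged={none}
After op 8 (modify c.txt): modified={b.txt, c.txt, d.txt, e.txt} staged={none}
After op 9 (modify b.txt): modified={b.txt, c.txt, d.txt, e.txt} staged={none}
After op 10 (git add c.txt): modified={b.txt, d.txt, e.txt} staged={c.txt}
After op 11 (modify c.txt): modified={b.txt, c.txt, d.txt, e.txt} staged={c.txt}
After op 12 (modify a.txt): modified={a.txt, b.txt, c.txt, d.txt, e.txt} staged={c.txt}
After op 13 (git reset c.txt): modified={a.txt, b.txt, c.txt, d.txt, e.txt} staged={none}
After op 14 (modify c.txt): modified={a.txt, b.txt, c.txt, d.txt, e.txt} staged={none}
After op 15 (git add b.txt): modified={a.txt, c.txt, d.txt, e.txt} staged={b.txt}
After op 16 (git add b.txt): modified={a.txt, c.txt, d.txt, e.txt} staged={b.txt}
After op 17 (git add a.txt): modified={c.txt, d.txt, e.txt} staged={a.txt, b.txt}
After op 18 (git add c.txt): modified={d.txt, e.txt} staged={a.txt, b.txt, c.txt}
After op 19 (git commit): modified={d.txt, e.txt} staged={none}
After op 20 (modify b.txt): modified={b.txt, d.txt, e.txt} staged={none}
After op 21 (modify c.txt): modified={b.txt, c.txt, d.txt, e.txt} staged={none}
After op 22 (modify a.txt): modified={a.txt, b.txt, c.txt, d.txt, e.txt} staged={none}
After op 23 (git add e.txt): modified={a.txt, b.txt, c.txt, d.txt} staged={e.txt}
After op 24 (git add a.txt): modified={b.txt, c.txt, d.txt} staged={a.txt, e.txt}
After op 25 (modify e.txt): modified={b.txt, c.txt, d.txt, e.txt} staged={a.txt, e.txt}
After op 26 (modify a.txt): modified={a.txt, b.txt, c.txt, d.txt, e.txt} staged={a.txt, e.txt}
After op 27 (git reset e.txt): modified={a.txt, b.txt, c.txt, d.txt, e.txt} staged={a.txt}
After op 28 (git add c.txt): modified={a.txt, b.txt, d.txt, e.txt} staged={a.txt, c.txt}
After op 29 (git add a.txt): modified={b.txt, d.txt, e.txt} staged={a.txt, c.txt}
After op 30 (modify c.txt): modified={b.txt, c.txt, d.txt, e.txt} staged={a.txt, c.txt}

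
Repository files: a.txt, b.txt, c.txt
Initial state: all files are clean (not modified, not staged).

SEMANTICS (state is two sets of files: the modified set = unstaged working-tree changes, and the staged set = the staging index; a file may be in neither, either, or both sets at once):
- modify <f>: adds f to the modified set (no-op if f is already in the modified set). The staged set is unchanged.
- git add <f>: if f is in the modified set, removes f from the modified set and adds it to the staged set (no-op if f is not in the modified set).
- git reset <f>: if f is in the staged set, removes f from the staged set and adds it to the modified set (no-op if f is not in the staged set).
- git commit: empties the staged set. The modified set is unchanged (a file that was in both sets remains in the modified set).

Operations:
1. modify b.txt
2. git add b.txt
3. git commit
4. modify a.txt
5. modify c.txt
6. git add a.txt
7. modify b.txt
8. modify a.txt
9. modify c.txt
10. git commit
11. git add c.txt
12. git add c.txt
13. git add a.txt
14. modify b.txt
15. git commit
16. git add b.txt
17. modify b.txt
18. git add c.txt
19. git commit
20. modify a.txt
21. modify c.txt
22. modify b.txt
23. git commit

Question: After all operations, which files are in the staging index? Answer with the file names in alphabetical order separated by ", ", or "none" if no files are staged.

Answer: none

Derivation:
After op 1 (modify b.txt): modified={b.txt} staged={none}
After op 2 (git add b.txt): modified={none} staged={b.txt}
After op 3 (git commit): modified={none} staged={none}
After op 4 (modify a.txt): modified={a.txt} staged={none}
After op 5 (modify c.txt): modified={a.txt, c.txt} staged={none}
After op 6 (git add a.txt): modified={c.txt} staged={a.txt}
After op 7 (modify b.txt): modified={b.txt, c.txt} staged={a.txt}
After op 8 (modify a.txt): modified={a.txt, b.txt, c.txt} staged={a.txt}
After op 9 (modify c.txt): modified={a.txt, b.txt, c.txt} staged={a.txt}
After op 10 (git commit): modified={a.txt, b.txt, c.txt} staged={none}
After op 11 (git add c.txt): modified={a.txt, b.txt} staged={c.txt}
After op 12 (git add c.txt): modified={a.txt, b.txt} staged={c.txt}
After op 13 (git add a.txt): modified={b.txt} staged={a.txt, c.txt}
After op 14 (modify b.txt): modified={b.txt} staged={a.txt, c.txt}
After op 15 (git commit): modified={b.txt} staged={none}
After op 16 (git add b.txt): modified={none} staged={b.txt}
After op 17 (modify b.txt): modified={b.txt} staged={b.txt}
After op 18 (git add c.txt): modified={b.txt} staged={b.txt}
After op 19 (git commit): modified={b.txt} staged={none}
After op 20 (modify a.txt): modified={a.txt, b.txt} staged={none}
After op 21 (modify c.txt): modified={a.txt, b.txt, c.txt} staged={none}
After op 22 (modify b.txt): modified={a.txt, b.txt, c.txt} staged={none}
After op 23 (git commit): modified={a.txt, b.txt, c.txt} staged={none}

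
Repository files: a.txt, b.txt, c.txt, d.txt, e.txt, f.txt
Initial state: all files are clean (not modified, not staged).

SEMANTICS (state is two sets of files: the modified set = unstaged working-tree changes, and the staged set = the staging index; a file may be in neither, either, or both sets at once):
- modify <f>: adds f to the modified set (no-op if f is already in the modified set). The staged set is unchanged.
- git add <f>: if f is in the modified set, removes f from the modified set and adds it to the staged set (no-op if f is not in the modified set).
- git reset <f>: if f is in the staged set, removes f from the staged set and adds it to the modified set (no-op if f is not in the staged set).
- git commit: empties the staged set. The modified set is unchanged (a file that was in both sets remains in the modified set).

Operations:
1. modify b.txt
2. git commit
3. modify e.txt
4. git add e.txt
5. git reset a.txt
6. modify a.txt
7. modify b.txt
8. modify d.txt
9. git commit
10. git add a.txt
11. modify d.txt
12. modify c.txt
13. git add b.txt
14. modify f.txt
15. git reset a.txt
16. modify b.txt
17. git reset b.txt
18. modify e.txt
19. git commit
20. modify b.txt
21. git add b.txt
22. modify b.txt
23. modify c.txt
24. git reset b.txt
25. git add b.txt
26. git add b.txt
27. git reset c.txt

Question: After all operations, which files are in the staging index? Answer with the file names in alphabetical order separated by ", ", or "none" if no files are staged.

After op 1 (modify b.txt): modified={b.txt} staged={none}
After op 2 (git commit): modified={b.txt} staged={none}
After op 3 (modify e.txt): modified={b.txt, e.txt} staged={none}
After op 4 (git add e.txt): modified={b.txt} staged={e.txt}
After op 5 (git reset a.txt): modified={b.txt} staged={e.txt}
After op 6 (modify a.txt): modified={a.txt, b.txt} staged={e.txt}
After op 7 (modify b.txt): modified={a.txt, b.txt} staged={e.txt}
After op 8 (modify d.txt): modified={a.txt, b.txt, d.txt} staged={e.txt}
After op 9 (git commit): modified={a.txt, b.txt, d.txt} staged={none}
After op 10 (git add a.txt): modified={b.txt, d.txt} staged={a.txt}
After op 11 (modify d.txt): modified={b.txt, d.txt} staged={a.txt}
After op 12 (modify c.txt): modified={b.txt, c.txt, d.txt} staged={a.txt}
After op 13 (git add b.txt): modified={c.txt, d.txt} staged={a.txt, b.txt}
After op 14 (modify f.txt): modified={c.txt, d.txt, f.txt} staged={a.txt, b.txt}
After op 15 (git reset a.txt): modified={a.txt, c.txt, d.txt, f.txt} staged={b.txt}
After op 16 (modify b.txt): modified={a.txt, b.txt, c.txt, d.txt, f.txt} staged={b.txt}
After op 17 (git reset b.txt): modified={a.txt, b.txt, c.txt, d.txt, f.txt} staged={none}
After op 18 (modify e.txt): modified={a.txt, b.txt, c.txt, d.txt, e.txt, f.txt} staged={none}
After op 19 (git commit): modified={a.txt, b.txt, c.txt, d.txt, e.txt, f.txt} staged={none}
After op 20 (modify b.txt): modified={a.txt, b.txt, c.txt, d.txt, e.txt, f.txt} staged={none}
After op 21 (git add b.txt): modified={a.txt, c.txt, d.txt, e.txt, f.txt} staged={b.txt}
After op 22 (modify b.txt): modified={a.txt, b.txt, c.txt, d.txt, e.txt, f.txt} staged={b.txt}
After op 23 (modify c.txt): modified={a.txt, b.txt, c.txt, d.txt, e.txt, f.txt} staged={b.txt}
After op 24 (git reset b.txt): modified={a.txt, b.txt, c.txt, d.txt, e.txt, f.txt} staged={none}
After op 25 (git add b.txt): modified={a.txt, c.txt, d.txt, e.txt, f.txt} staged={b.txt}
After op 26 (git add b.txt): modified={a.txt, c.txt, d.txt, e.txt, f.txt} staged={b.txt}
After op 27 (git reset c.txt): modified={a.txt, c.txt, d.txt, e.txt, f.txt} staged={b.txt}

Answer: b.txt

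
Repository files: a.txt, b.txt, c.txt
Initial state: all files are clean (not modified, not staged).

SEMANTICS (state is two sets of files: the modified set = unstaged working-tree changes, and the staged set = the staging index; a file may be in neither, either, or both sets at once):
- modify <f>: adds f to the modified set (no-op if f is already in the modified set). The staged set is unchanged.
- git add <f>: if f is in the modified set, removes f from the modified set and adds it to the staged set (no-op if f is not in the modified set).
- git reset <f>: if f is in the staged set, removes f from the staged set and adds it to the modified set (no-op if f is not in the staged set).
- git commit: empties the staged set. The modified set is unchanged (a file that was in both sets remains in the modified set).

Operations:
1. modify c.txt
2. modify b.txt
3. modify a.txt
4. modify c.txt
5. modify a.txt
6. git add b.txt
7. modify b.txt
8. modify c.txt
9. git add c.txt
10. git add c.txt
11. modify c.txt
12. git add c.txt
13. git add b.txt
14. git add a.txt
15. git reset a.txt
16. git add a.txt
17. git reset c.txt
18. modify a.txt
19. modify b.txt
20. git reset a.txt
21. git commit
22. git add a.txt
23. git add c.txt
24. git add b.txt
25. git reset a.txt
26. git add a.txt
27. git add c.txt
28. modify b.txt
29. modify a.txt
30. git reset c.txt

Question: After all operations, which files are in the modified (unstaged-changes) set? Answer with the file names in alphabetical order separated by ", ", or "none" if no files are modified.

Answer: a.txt, b.txt, c.txt

Derivation:
After op 1 (modify c.txt): modified={c.txt} staged={none}
After op 2 (modify b.txt): modified={b.txt, c.txt} staged={none}
After op 3 (modify a.txt): modified={a.txt, b.txt, c.txt} staged={none}
After op 4 (modify c.txt): modified={a.txt, b.txt, c.txt} staged={none}
After op 5 (modify a.txt): modified={a.txt, b.txt, c.txt} staged={none}
After op 6 (git add b.txt): modified={a.txt, c.txt} staged={b.txt}
After op 7 (modify b.txt): modified={a.txt, b.txt, c.txt} staged={b.txt}
After op 8 (modify c.txt): modified={a.txt, b.txt, c.txt} staged={b.txt}
After op 9 (git add c.txt): modified={a.txt, b.txt} staged={b.txt, c.txt}
After op 10 (git add c.txt): modified={a.txt, b.txt} staged={b.txt, c.txt}
After op 11 (modify c.txt): modified={a.txt, b.txt, c.txt} staged={b.txt, c.txt}
After op 12 (git add c.txt): modified={a.txt, b.txt} staged={b.txt, c.txt}
After op 13 (git add b.txt): modified={a.txt} staged={b.txt, c.txt}
After op 14 (git add a.txt): modified={none} staged={a.txt, b.txt, c.txt}
After op 15 (git reset a.txt): modified={a.txt} staged={b.txt, c.txt}
After op 16 (git add a.txt): modified={none} staged={a.txt, b.txt, c.txt}
After op 17 (git reset c.txt): modified={c.txt} staged={a.txt, b.txt}
After op 18 (modify a.txt): modified={a.txt, c.txt} staged={a.txt, b.txt}
After op 19 (modify b.txt): modified={a.txt, b.txt, c.txt} staged={a.txt, b.txt}
After op 20 (git reset a.txt): modified={a.txt, b.txt, c.txt} staged={b.txt}
After op 21 (git commit): modified={a.txt, b.txt, c.txt} staged={none}
After op 22 (git add a.txt): modified={b.txt, c.txt} staged={a.txt}
After op 23 (git add c.txt): modified={b.txt} staged={a.txt, c.txt}
After op 24 (git add b.txt): modified={none} staged={a.txt, b.txt, c.txt}
After op 25 (git reset a.txt): modified={a.txt} staged={b.txt, c.txt}
After op 26 (git add a.txt): modified={none} staged={a.txt, b.txt, c.txt}
After op 27 (git add c.txt): modified={none} staged={a.txt, b.txt, c.txt}
After op 28 (modify b.txt): modified={b.txt} staged={a.txt, b.txt, c.txt}
After op 29 (modify a.txt): modified={a.txt, b.txt} staged={a.txt, b.txt, c.txt}
After op 30 (git reset c.txt): modified={a.txt, b.txt, c.txt} staged={a.txt, b.txt}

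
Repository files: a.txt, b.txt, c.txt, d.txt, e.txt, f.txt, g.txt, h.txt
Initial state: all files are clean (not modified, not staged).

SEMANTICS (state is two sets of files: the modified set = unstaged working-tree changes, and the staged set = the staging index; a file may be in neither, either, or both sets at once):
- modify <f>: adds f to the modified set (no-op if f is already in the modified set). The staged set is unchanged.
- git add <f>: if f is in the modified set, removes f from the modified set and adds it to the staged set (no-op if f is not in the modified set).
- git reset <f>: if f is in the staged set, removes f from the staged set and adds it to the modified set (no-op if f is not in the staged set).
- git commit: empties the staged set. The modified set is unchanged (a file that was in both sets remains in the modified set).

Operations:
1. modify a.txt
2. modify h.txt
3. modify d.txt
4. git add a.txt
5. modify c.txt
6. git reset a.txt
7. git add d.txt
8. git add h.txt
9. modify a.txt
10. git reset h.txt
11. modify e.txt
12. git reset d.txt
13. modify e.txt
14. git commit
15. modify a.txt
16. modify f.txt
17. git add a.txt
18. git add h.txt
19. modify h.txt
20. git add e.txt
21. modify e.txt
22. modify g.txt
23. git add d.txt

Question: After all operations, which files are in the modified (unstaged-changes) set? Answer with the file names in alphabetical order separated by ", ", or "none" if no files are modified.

Answer: c.txt, e.txt, f.txt, g.txt, h.txt

Derivation:
After op 1 (modify a.txt): modified={a.txt} staged={none}
After op 2 (modify h.txt): modified={a.txt, h.txt} staged={none}
After op 3 (modify d.txt): modified={a.txt, d.txt, h.txt} staged={none}
After op 4 (git add a.txt): modified={d.txt, h.txt} staged={a.txt}
After op 5 (modify c.txt): modified={c.txt, d.txt, h.txt} staged={a.txt}
After op 6 (git reset a.txt): modified={a.txt, c.txt, d.txt, h.txt} staged={none}
After op 7 (git add d.txt): modified={a.txt, c.txt, h.txt} staged={d.txt}
After op 8 (git add h.txt): modified={a.txt, c.txt} staged={d.txt, h.txt}
After op 9 (modify a.txt): modified={a.txt, c.txt} staged={d.txt, h.txt}
After op 10 (git reset h.txt): modified={a.txt, c.txt, h.txt} staged={d.txt}
After op 11 (modify e.txt): modified={a.txt, c.txt, e.txt, h.txt} staged={d.txt}
After op 12 (git reset d.txt): modified={a.txt, c.txt, d.txt, e.txt, h.txt} staged={none}
After op 13 (modify e.txt): modified={a.txt, c.txt, d.txt, e.txt, h.txt} staged={none}
After op 14 (git commit): modified={a.txt, c.txt, d.txt, e.txt, h.txt} staged={none}
After op 15 (modify a.txt): modified={a.txt, c.txt, d.txt, e.txt, h.txt} staged={none}
After op 16 (modify f.txt): modified={a.txt, c.txt, d.txt, e.txt, f.txt, h.txt} staged={none}
After op 17 (git add a.txt): modified={c.txt, d.txt, e.txt, f.txt, h.txt} staged={a.txt}
After op 18 (git add h.txt): modified={c.txt, d.txt, e.txt, f.txt} staged={a.txt, h.txt}
After op 19 (modify h.txt): modified={c.txt, d.txt, e.txt, f.txt, h.txt} staged={a.txt, h.txt}
After op 20 (git add e.txt): modified={c.txt, d.txt, f.txt, h.txt} staged={a.txt, e.txt, h.txt}
After op 21 (modify e.txt): modified={c.txt, d.txt, e.txt, f.txt, h.txt} staged={a.txt, e.txt, h.txt}
After op 22 (modify g.txt): modified={c.txt, d.txt, e.txt, f.txt, g.txt, h.txt} staged={a.txt, e.txt, h.txt}
After op 23 (git add d.txt): modified={c.txt, e.txt, f.txt, g.txt, h.txt} staged={a.txt, d.txt, e.txt, h.txt}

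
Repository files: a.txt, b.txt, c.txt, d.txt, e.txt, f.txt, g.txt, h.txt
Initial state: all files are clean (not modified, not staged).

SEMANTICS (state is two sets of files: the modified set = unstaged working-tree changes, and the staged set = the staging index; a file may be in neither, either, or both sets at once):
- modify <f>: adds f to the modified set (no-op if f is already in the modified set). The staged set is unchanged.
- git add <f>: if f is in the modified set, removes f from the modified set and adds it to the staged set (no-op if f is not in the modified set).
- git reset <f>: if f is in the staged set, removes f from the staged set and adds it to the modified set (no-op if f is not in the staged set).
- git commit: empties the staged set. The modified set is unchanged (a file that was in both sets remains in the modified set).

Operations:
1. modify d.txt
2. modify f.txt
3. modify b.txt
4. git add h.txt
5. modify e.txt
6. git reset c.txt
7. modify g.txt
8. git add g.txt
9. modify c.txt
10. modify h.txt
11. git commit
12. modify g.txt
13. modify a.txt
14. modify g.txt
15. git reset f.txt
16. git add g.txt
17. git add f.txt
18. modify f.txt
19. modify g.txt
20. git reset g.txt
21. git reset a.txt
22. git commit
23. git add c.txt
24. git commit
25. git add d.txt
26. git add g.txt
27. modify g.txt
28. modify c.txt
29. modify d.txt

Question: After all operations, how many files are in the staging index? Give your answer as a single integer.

Answer: 2

Derivation:
After op 1 (modify d.txt): modified={d.txt} staged={none}
After op 2 (modify f.txt): modified={d.txt, f.txt} staged={none}
After op 3 (modify b.txt): modified={b.txt, d.txt, f.txt} staged={none}
After op 4 (git add h.txt): modified={b.txt, d.txt, f.txt} staged={none}
After op 5 (modify e.txt): modified={b.txt, d.txt, e.txt, f.txt} staged={none}
After op 6 (git reset c.txt): modified={b.txt, d.txt, e.txt, f.txt} staged={none}
After op 7 (modify g.txt): modified={b.txt, d.txt, e.txt, f.txt, g.txt} staged={none}
After op 8 (git add g.txt): modified={b.txt, d.txt, e.txt, f.txt} staged={g.txt}
After op 9 (modify c.txt): modified={b.txt, c.txt, d.txt, e.txt, f.txt} staged={g.txt}
After op 10 (modify h.txt): modified={b.txt, c.txt, d.txt, e.txt, f.txt, h.txt} staged={g.txt}
After op 11 (git commit): modified={b.txt, c.txt, d.txt, e.txt, f.txt, h.txt} staged={none}
After op 12 (modify g.txt): modified={b.txt, c.txt, d.txt, e.txt, f.txt, g.txt, h.txt} staged={none}
After op 13 (modify a.txt): modified={a.txt, b.txt, c.txt, d.txt, e.txt, f.txt, g.txt, h.txt} staged={none}
After op 14 (modify g.txt): modified={a.txt, b.txt, c.txt, d.txt, e.txt, f.txt, g.txt, h.txt} staged={none}
After op 15 (git reset f.txt): modified={a.txt, b.txt, c.txt, d.txt, e.txt, f.txt, g.txt, h.txt} staged={none}
After op 16 (git add g.txt): modified={a.txt, b.txt, c.txt, d.txt, e.txt, f.txt, h.txt} staged={g.txt}
After op 17 (git add f.txt): modified={a.txt, b.txt, c.txt, d.txt, e.txt, h.txt} staged={f.txt, g.txt}
After op 18 (modify f.txt): modified={a.txt, b.txt, c.txt, d.txt, e.txt, f.txt, h.txt} staged={f.txt, g.txt}
After op 19 (modify g.txt): modified={a.txt, b.txt, c.txt, d.txt, e.txt, f.txt, g.txt, h.txt} staged={f.txt, g.txt}
After op 20 (git reset g.txt): modified={a.txt, b.txt, c.txt, d.txt, e.txt, f.txt, g.txt, h.txt} staged={f.txt}
After op 21 (git reset a.txt): modified={a.txt, b.txt, c.txt, d.txt, e.txt, f.txt, g.txt, h.txt} staged={f.txt}
After op 22 (git commit): modified={a.txt, b.txt, c.txt, d.txt, e.txt, f.txt, g.txt, h.txt} staged={none}
After op 23 (git add c.txt): modified={a.txt, b.txt, d.txt, e.txt, f.txt, g.txt, h.txt} staged={c.txt}
After op 24 (git commit): modified={a.txt, b.txt, d.txt, e.txt, f.txt, g.txt, h.txt} staged={none}
After op 25 (git add d.txt): modified={a.txt, b.txt, e.txt, f.txt, g.txt, h.txt} staged={d.txt}
After op 26 (git add g.txt): modified={a.txt, b.txt, e.txt, f.txt, h.txt} staged={d.txt, g.txt}
After op 27 (modify g.txt): modified={a.txt, b.txt, e.txt, f.txt, g.txt, h.txt} staged={d.txt, g.txt}
After op 28 (modify c.txt): modified={a.txt, b.txt, c.txt, e.txt, f.txt, g.txt, h.txt} staged={d.txt, g.txt}
After op 29 (modify d.txt): modified={a.txt, b.txt, c.txt, d.txt, e.txt, f.txt, g.txt, h.txt} staged={d.txt, g.txt}
Final staged set: {d.txt, g.txt} -> count=2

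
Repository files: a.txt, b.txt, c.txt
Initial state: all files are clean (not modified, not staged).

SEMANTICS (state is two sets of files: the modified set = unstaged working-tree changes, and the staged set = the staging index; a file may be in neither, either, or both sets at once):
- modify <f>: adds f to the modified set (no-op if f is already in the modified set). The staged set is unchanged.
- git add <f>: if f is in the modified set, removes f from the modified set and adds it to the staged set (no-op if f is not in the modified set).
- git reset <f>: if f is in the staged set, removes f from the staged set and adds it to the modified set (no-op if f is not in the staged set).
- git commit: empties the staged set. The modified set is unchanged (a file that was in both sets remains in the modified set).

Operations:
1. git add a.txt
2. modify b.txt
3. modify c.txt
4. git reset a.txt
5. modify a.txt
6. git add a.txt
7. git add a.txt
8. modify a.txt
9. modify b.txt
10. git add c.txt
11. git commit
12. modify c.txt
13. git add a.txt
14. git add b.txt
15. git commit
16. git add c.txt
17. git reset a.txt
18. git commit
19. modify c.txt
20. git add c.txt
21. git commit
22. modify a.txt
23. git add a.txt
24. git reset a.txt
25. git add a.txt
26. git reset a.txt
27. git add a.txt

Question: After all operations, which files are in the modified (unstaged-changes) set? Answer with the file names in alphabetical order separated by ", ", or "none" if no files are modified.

Answer: none

Derivation:
After op 1 (git add a.txt): modified={none} staged={none}
After op 2 (modify b.txt): modified={b.txt} staged={none}
After op 3 (modify c.txt): modified={b.txt, c.txt} staged={none}
After op 4 (git reset a.txt): modified={b.txt, c.txt} staged={none}
After op 5 (modify a.txt): modified={a.txt, b.txt, c.txt} staged={none}
After op 6 (git add a.txt): modified={b.txt, c.txt} staged={a.txt}
After op 7 (git add a.txt): modified={b.txt, c.txt} staged={a.txt}
After op 8 (modify a.txt): modified={a.txt, b.txt, c.txt} staged={a.txt}
After op 9 (modify b.txt): modified={a.txt, b.txt, c.txt} staged={a.txt}
After op 10 (git add c.txt): modified={a.txt, b.txt} staged={a.txt, c.txt}
After op 11 (git commit): modified={a.txt, b.txt} staged={none}
After op 12 (modify c.txt): modified={a.txt, b.txt, c.txt} staged={none}
After op 13 (git add a.txt): modified={b.txt, c.txt} staged={a.txt}
After op 14 (git add b.txt): modified={c.txt} staged={a.txt, b.txt}
After op 15 (git commit): modified={c.txt} staged={none}
After op 16 (git add c.txt): modified={none} staged={c.txt}
After op 17 (git reset a.txt): modified={none} staged={c.txt}
After op 18 (git commit): modified={none} staged={none}
After op 19 (modify c.txt): modified={c.txt} staged={none}
After op 20 (git add c.txt): modified={none} staged={c.txt}
After op 21 (git commit): modified={none} staged={none}
After op 22 (modify a.txt): modified={a.txt} staged={none}
After op 23 (git add a.txt): modified={none} staged={a.txt}
After op 24 (git reset a.txt): modified={a.txt} staged={none}
After op 25 (git add a.txt): modified={none} staged={a.txt}
After op 26 (git reset a.txt): modified={a.txt} staged={none}
After op 27 (git add a.txt): modified={none} staged={a.txt}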